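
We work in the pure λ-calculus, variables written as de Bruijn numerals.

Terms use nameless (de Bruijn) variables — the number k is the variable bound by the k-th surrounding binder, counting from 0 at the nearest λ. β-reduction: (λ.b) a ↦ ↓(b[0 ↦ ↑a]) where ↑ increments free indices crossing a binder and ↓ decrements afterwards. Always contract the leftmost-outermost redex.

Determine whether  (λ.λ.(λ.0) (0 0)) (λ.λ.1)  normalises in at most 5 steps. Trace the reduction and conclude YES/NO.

Answer: YES — reaches normal form λ.0 0 in 2 ≤ 5 steps

Reduction:
  start: (λ.λ.(λ.0) (0 0)) (λ.λ.1)
  [1] λ.(λ.0) (0 0)
  [2] λ.0 0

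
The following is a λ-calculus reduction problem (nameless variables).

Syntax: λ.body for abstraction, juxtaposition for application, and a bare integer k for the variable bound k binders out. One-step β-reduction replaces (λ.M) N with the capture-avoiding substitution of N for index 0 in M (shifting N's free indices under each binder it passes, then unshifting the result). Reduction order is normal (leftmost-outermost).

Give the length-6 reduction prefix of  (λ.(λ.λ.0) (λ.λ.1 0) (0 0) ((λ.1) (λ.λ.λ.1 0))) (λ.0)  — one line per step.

Answer: after 6 steps: λ.0

Reduction:
  start: (λ.(λ.λ.0) (λ.λ.1 0) (0 0) ((λ.1) (λ.λ.λ.1 0))) (λ.0)
  step 1: (λ.λ.0) (λ.λ.1 0) ((λ.0) (λ.0)) ((λ.λ.0) (λ.λ.λ.1 0))
  step 2: (λ.0) ((λ.0) (λ.0)) ((λ.λ.0) (λ.λ.λ.1 0))
  step 3: (λ.0) (λ.0) ((λ.λ.0) (λ.λ.λ.1 0))
  step 4: (λ.0) ((λ.λ.0) (λ.λ.λ.1 0))
  step 5: (λ.λ.0) (λ.λ.λ.1 0)
  step 6: λ.0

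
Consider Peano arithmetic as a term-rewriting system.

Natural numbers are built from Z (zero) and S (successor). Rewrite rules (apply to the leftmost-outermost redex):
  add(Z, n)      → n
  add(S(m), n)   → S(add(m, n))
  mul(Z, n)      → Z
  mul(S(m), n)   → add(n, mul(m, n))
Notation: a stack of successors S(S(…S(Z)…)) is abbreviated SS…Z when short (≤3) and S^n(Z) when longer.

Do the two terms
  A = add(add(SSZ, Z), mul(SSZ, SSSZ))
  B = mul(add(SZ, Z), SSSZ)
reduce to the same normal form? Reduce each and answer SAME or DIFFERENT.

Term A:
  start: add(add(SSZ, Z), mul(SSZ, SSSZ))
  step 1: add(S(add(SZ, Z)), mul(SSZ, SSSZ))
  step 2: S(add(add(SZ, Z), mul(SSZ, SSSZ)))
  step 3: S(add(S(add(Z, Z)), mul(SSZ, SSSZ)))
  step 4: S(S(add(add(Z, Z), mul(SSZ, SSSZ))))
  step 5: S(S(add(Z, mul(SSZ, SSSZ))))
  step 6: S(S(mul(SSZ, SSSZ)))
  step 7: S(S(add(SSSZ, mul(SZ, SSSZ))))
  step 8: S(S(S(add(SSZ, mul(SZ, SSSZ)))))
  step 9: S(S(S(S(add(SZ, mul(SZ, SSSZ))))))
  step 10: S(S(S(S(S(add(Z, mul(SZ, SSSZ)))))))
  step 11: S(S(S(S(S(mul(SZ, SSSZ))))))
  step 12: S(S(S(S(S(add(SSSZ, mul(Z, SSSZ)))))))
  step 13: S(S(S(S(S(S(add(SSZ, mul(Z, SSSZ))))))))
  step 14: S(S(S(S(S(S(S(add(SZ, mul(Z, SSSZ)))))))))
  step 15: S(S(S(S(S(S(S(S(add(Z, mul(Z, SSSZ))))))))))
  step 16: S(S(S(S(S(S(S(S(mul(Z, SSSZ)))))))))
  step 17: S^8(Z)

Term B:
  start: mul(add(SZ, Z), SSSZ)
  step 1: mul(S(add(Z, Z)), SSSZ)
  step 2: add(SSSZ, mul(add(Z, Z), SSSZ))
  step 3: S(add(SSZ, mul(add(Z, Z), SSSZ)))
  step 4: S(S(add(SZ, mul(add(Z, Z), SSSZ))))
  step 5: S(S(S(add(Z, mul(add(Z, Z), SSSZ)))))
  step 6: S(S(S(mul(add(Z, Z), SSSZ))))
  step 7: S(S(S(mul(Z, SSSZ))))
  step 8: SSSZ

Answer: DIFFERENT — A ⇓ S^8(Z), B ⇓ SSSZ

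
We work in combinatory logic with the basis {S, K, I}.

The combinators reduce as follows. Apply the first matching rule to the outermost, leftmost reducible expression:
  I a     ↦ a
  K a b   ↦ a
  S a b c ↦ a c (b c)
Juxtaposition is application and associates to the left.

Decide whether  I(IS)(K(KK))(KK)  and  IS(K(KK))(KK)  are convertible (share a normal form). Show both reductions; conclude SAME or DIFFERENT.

Term A:
  start: I(IS)(K(KK))(KK)
  →1  IS(K(KK))(KK)
  →2  S(K(KK))(KK)

Term B:
  start: IS(K(KK))(KK)
  →1  S(K(KK))(KK)

Answer: SAME — A ⇓ S(K(KK))(KK), B ⇓ S(K(KK))(KK)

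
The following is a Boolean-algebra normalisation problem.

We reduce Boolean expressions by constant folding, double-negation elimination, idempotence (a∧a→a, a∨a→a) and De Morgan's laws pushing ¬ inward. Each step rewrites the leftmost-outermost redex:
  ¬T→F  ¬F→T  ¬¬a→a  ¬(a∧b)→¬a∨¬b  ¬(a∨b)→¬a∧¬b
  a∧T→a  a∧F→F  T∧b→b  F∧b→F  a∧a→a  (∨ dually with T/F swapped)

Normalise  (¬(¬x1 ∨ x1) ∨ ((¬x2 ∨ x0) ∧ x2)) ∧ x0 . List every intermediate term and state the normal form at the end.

  start: (¬(¬x1 ∨ x1) ∨ ((¬x2 ∨ x0) ∧ x2)) ∧ x0
  [1] ((¬¬x1 ∧ ¬x1) ∨ ((¬x2 ∨ x0) ∧ x2)) ∧ x0
  [2] ((x1 ∧ ¬x1) ∨ ((¬x2 ∨ x0) ∧ x2)) ∧ x0

Answer: normal form = ((x1 ∧ ¬x1) ∨ ((¬x2 ∨ x0) ∧ x2)) ∧ x0  (in 2 steps)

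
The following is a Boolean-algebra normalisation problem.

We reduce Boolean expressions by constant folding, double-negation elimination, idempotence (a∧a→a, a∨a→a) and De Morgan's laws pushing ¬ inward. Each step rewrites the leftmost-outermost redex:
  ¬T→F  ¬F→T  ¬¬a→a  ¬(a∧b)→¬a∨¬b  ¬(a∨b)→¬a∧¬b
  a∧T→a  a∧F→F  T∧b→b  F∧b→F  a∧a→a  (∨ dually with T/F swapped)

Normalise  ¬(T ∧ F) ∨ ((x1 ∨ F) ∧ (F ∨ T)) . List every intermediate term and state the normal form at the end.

  start: ¬(T ∧ F) ∨ ((x1 ∨ F) ∧ (F ∨ T))
  step 1: (¬T ∨ ¬F) ∨ ((x1 ∨ F) ∧ (F ∨ T))
  step 2: (F ∨ ¬F) ∨ ((x1 ∨ F) ∧ (F ∨ T))
  step 3: ¬F ∨ ((x1 ∨ F) ∧ (F ∨ T))
  step 4: T ∨ ((x1 ∨ F) ∧ (F ∨ T))
  step 5: T

Answer: normal form = T  (in 5 steps)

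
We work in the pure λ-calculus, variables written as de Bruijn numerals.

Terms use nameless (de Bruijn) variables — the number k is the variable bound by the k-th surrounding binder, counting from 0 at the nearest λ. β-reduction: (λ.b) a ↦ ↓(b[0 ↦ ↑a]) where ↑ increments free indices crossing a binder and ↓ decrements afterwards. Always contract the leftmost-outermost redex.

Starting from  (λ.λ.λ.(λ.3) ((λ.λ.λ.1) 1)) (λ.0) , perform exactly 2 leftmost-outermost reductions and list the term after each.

  start: (λ.λ.λ.(λ.3) ((λ.λ.λ.1) 1)) (λ.0)
  step 1: λ.λ.(λ.λ.0) ((λ.λ.λ.1) 1)
  step 2: λ.λ.λ.0

Answer: after 2 steps: λ.λ.λ.0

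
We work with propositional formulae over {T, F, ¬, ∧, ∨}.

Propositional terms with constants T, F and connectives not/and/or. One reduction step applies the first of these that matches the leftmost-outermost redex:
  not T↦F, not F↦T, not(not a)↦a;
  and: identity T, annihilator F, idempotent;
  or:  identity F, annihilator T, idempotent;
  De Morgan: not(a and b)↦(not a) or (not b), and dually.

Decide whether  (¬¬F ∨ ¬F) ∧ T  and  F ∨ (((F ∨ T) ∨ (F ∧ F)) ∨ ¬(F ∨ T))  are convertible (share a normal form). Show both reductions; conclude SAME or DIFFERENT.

Term A:
  start: (¬¬F ∨ ¬F) ∧ T
  [1] ¬¬F ∨ ¬F
  [2] F ∨ ¬F
  [3] ¬F
  [4] T

Term B:
  start: F ∨ (((F ∨ T) ∨ (F ∧ F)) ∨ ¬(F ∨ T))
  [1] ((F ∨ T) ∨ (F ∧ F)) ∨ ¬(F ∨ T)
  [2] (T ∨ (F ∧ F)) ∨ ¬(F ∨ T)
  [3] T ∨ ¬(F ∨ T)
  [4] T

Answer: SAME — A ⇓ T, B ⇓ T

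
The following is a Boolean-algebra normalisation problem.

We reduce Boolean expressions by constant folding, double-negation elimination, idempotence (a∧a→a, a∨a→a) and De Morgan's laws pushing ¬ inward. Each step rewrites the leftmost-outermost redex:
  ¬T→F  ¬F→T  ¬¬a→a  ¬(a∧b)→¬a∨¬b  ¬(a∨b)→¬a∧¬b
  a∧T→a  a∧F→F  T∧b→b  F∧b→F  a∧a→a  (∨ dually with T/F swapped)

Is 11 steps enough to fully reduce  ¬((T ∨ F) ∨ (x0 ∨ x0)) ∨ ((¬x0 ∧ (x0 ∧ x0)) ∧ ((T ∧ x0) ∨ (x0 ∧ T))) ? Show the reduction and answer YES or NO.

  start: ¬((T ∨ F) ∨ (x0 ∨ x0)) ∨ ((¬x0 ∧ (x0 ∧ x0)) ∧ ((T ∧ x0) ∨ (x0 ∧ T)))
  →1  (¬(T ∨ F) ∧ ¬(x0 ∨ x0)) ∨ ((¬x0 ∧ (x0 ∧ x0)) ∧ ((T ∧ x0) ∨ (x0 ∧ T)))
  →2  ((¬T ∧ ¬F) ∧ ¬(x0 ∨ x0)) ∨ ((¬x0 ∧ (x0 ∧ x0)) ∧ ((T ∧ x0) ∨ (x0 ∧ T)))
  →3  ((F ∧ ¬F) ∧ ¬(x0 ∨ x0)) ∨ ((¬x0 ∧ (x0 ∧ x0)) ∧ ((T ∧ x0) ∨ (x0 ∧ T)))
  →4  (F ∧ ¬(x0 ∨ x0)) ∨ ((¬x0 ∧ (x0 ∧ x0)) ∧ ((T ∧ x0) ∨ (x0 ∧ T)))
  →5  F ∨ ((¬x0 ∧ (x0 ∧ x0)) ∧ ((T ∧ x0) ∨ (x0 ∧ T)))
  →6  (¬x0 ∧ (x0 ∧ x0)) ∧ ((T ∧ x0) ∨ (x0 ∧ T))
  →7  (¬x0 ∧ x0) ∧ ((T ∧ x0) ∨ (x0 ∧ T))
  →8  (¬x0 ∧ x0) ∧ (x0 ∨ (x0 ∧ T))
  →9  (¬x0 ∧ x0) ∧ (x0 ∨ x0)
  →10  (¬x0 ∧ x0) ∧ x0

Answer: YES — reaches normal form (¬x0 ∧ x0) ∧ x0 in 10 ≤ 11 steps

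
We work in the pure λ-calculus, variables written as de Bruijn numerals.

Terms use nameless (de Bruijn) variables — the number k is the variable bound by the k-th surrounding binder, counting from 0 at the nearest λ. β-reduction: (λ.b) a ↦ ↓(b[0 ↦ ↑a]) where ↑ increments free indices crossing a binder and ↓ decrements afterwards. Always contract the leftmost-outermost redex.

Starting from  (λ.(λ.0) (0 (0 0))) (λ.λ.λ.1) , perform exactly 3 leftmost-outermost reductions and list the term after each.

  start: (λ.(λ.0) (0 (0 0))) (λ.λ.λ.1)
  →1  (λ.0) ((λ.λ.λ.1) ((λ.λ.λ.1) (λ.λ.λ.1)))
  →2  (λ.λ.λ.1) ((λ.λ.λ.1) (λ.λ.λ.1))
  →3  λ.λ.1

Answer: after 3 steps: λ.λ.1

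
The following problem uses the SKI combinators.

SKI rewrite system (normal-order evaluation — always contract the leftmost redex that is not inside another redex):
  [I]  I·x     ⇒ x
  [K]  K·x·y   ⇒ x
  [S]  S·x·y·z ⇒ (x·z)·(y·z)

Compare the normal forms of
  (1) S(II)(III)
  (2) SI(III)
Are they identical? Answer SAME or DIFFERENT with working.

Answer: SAME — A ⇓ SII, B ⇓ SII

Working:
Term A:
  start: S(II)(III)
  →1  SI(III)
  →2  SI(II)
  →3  SII

Term B:
  start: SI(III)
  →1  SI(II)
  →2  SII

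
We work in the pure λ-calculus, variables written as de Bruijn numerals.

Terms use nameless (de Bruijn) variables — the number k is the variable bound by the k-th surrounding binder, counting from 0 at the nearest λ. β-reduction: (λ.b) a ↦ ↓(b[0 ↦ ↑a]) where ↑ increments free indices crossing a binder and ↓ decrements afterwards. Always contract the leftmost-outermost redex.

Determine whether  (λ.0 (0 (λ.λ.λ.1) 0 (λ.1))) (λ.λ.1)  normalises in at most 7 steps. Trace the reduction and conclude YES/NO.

Answer: YES — reaches normal form λ.λ.λ.1 in 5 ≤ 7 steps

Reduction:
  start: (λ.0 (0 (λ.λ.λ.1) 0 (λ.1))) (λ.λ.1)
  →1  (λ.λ.1) ((λ.λ.1) (λ.λ.λ.1) (λ.λ.1) (λ.λ.λ.1))
  →2  λ.(λ.λ.1) (λ.λ.λ.1) (λ.λ.1) (λ.λ.λ.1)
  →3  λ.(λ.λ.λ.λ.1) (λ.λ.1) (λ.λ.λ.1)
  →4  λ.(λ.λ.λ.1) (λ.λ.λ.1)
  →5  λ.λ.λ.1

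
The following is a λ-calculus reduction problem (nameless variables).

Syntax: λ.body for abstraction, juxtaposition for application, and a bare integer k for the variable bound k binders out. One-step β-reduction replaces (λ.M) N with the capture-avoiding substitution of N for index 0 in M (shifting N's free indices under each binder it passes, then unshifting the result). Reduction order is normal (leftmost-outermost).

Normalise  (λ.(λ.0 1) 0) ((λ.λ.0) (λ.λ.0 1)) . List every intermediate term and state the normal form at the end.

Answer: normal form = λ.0  (in 5 steps)

Reduction:
  start: (λ.(λ.0 1) 0) ((λ.λ.0) (λ.λ.0 1))
  step 1: (λ.0 ((λ.λ.0) (λ.λ.0 1))) ((λ.λ.0) (λ.λ.0 1))
  step 2: (λ.λ.0) (λ.λ.0 1) ((λ.λ.0) (λ.λ.0 1))
  step 3: (λ.0) ((λ.λ.0) (λ.λ.0 1))
  step 4: (λ.λ.0) (λ.λ.0 1)
  step 5: λ.0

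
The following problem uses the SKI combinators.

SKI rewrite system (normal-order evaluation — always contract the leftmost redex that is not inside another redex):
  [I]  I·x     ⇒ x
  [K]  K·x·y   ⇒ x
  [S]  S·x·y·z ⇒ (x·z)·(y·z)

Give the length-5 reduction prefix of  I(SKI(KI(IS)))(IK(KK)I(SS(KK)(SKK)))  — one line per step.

  start: I(SKI(KI(IS)))(IK(KK)I(SS(KK)(SKK)))
  step 1: SKI(KI(IS))(IK(KK)I(SS(KK)(SKK)))
  step 2: K(KI(IS))(I(KI(IS)))(IK(KK)I(SS(KK)(SKK)))
  step 3: KI(IS)(IK(KK)I(SS(KK)(SKK)))
  step 4: I(IK(KK)I(SS(KK)(SKK)))
  step 5: IK(KK)I(SS(KK)(SKK))

Answer: after 5 steps: IK(KK)I(SS(KK)(SKK))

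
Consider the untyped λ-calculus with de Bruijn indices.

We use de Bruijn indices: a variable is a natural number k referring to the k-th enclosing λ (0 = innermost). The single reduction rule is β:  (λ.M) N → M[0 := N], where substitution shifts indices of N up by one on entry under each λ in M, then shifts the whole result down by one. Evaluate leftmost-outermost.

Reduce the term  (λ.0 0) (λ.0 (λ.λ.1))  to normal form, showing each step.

Answer: normal form = λ.λ.λ.1  (in 4 steps)

Derivation:
  start: (λ.0 0) (λ.0 (λ.λ.1))
  [1] (λ.0 (λ.λ.1)) (λ.0 (λ.λ.1))
  [2] (λ.0 (λ.λ.1)) (λ.λ.1)
  [3] (λ.λ.1) (λ.λ.1)
  [4] λ.λ.λ.1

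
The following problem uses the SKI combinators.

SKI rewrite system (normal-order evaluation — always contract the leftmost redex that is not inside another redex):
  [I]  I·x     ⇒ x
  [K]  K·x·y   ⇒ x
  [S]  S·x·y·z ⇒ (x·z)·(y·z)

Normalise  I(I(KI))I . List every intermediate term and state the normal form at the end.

  start: I(I(KI))I
  [1] I(KI)I
  [2] KII
  [3] I

Answer: normal form = I  (in 3 steps)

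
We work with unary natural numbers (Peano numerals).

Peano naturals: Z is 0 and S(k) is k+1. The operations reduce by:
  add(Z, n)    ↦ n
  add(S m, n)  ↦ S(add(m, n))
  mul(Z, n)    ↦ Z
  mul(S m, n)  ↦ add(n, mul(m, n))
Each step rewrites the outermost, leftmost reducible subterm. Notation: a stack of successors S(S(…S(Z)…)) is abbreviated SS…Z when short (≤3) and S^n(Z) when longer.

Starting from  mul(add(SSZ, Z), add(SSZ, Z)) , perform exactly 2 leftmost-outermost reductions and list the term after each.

  start: mul(add(SSZ, Z), add(SSZ, Z))
  [1] mul(S(add(SZ, Z)), add(SSZ, Z))
  [2] add(add(SSZ, Z), mul(add(SZ, Z), add(SSZ, Z)))

Answer: after 2 steps: add(add(SSZ, Z), mul(add(SZ, Z), add(SSZ, Z)))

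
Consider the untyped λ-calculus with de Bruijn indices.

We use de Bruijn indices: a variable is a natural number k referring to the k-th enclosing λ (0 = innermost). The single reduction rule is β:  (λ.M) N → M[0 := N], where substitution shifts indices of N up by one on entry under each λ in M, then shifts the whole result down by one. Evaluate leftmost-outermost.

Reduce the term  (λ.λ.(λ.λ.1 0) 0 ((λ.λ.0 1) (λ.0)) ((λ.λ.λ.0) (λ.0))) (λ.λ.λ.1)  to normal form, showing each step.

  start: (λ.λ.(λ.λ.1 0) 0 ((λ.λ.0 1) (λ.0)) ((λ.λ.λ.0) (λ.0))) (λ.λ.λ.1)
  [1] λ.(λ.λ.1 0) 0 ((λ.λ.0 1) (λ.0)) ((λ.λ.λ.0) (λ.0))
  [2] λ.(λ.1 0) ((λ.λ.0 1) (λ.0)) ((λ.λ.λ.0) (λ.0))
  [3] λ.0 ((λ.λ.0 1) (λ.0)) ((λ.λ.λ.0) (λ.0))
  [4] λ.0 (λ.0 (λ.0)) ((λ.λ.λ.0) (λ.0))
  [5] λ.0 (λ.0 (λ.0)) (λ.λ.0)

Answer: normal form = λ.0 (λ.0 (λ.0)) (λ.λ.0)  (in 5 steps)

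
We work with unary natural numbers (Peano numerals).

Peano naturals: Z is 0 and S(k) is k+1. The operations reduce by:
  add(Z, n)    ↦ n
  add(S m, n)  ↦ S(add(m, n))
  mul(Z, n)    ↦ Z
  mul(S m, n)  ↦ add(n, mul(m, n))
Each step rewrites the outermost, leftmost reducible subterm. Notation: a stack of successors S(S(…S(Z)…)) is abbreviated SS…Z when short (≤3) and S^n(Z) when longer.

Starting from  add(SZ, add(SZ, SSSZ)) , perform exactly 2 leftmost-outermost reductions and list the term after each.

  start: add(SZ, add(SZ, SSSZ))
  step 1: S(add(Z, add(SZ, SSSZ)))
  step 2: S(add(SZ, SSSZ))

Answer: after 2 steps: S(add(SZ, SSSZ))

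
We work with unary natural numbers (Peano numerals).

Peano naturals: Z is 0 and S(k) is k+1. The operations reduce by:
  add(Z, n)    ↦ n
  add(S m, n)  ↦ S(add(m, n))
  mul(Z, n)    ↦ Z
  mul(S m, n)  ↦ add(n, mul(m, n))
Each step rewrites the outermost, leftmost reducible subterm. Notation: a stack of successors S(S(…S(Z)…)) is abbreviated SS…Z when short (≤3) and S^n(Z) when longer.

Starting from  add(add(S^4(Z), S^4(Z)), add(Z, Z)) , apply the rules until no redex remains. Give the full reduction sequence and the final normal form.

  start: add(add(S^4(Z), S^4(Z)), add(Z, Z))
  →1  add(S(add(SSSZ, S^4(Z))), add(Z, Z))
  →2  S(add(add(SSSZ, S^4(Z)), add(Z, Z)))
  →3  S(add(S(add(SSZ, S^4(Z))), add(Z, Z)))
  →4  S(S(add(add(SSZ, S^4(Z)), add(Z, Z))))
  →5  S(S(add(S(add(SZ, S^4(Z))), add(Z, Z))))
  →6  S(S(S(add(add(SZ, S^4(Z)), add(Z, Z)))))
  →7  S(S(S(add(S(add(Z, S^4(Z))), add(Z, Z)))))
  →8  S(S(S(S(add(add(Z, S^4(Z)), add(Z, Z))))))
  →9  S(S(S(S(add(S^4(Z), add(Z, Z))))))
  →10  S(S(S(S(S(add(SSSZ, add(Z, Z)))))))
  →11  S(S(S(S(S(S(add(SSZ, add(Z, Z))))))))
  →12  S(S(S(S(S(S(S(add(SZ, add(Z, Z)))))))))
  →13  S(S(S(S(S(S(S(S(add(Z, add(Z, Z))))))))))
  →14  S(S(S(S(S(S(S(S(add(Z, Z)))))))))
  →15  S^8(Z)

Answer: normal form = S^8(Z)  (in 15 steps)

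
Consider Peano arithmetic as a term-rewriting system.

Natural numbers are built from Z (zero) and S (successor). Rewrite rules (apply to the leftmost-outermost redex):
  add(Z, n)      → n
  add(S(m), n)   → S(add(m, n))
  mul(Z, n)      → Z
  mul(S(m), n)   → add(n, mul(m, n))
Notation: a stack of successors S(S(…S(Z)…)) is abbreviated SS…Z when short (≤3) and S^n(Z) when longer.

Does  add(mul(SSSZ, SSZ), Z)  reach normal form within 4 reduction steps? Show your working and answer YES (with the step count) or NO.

  start: add(mul(SSSZ, SSZ), Z)
  step 1: add(add(SSZ, mul(SSZ, SSZ)), Z)
  step 2: add(S(add(SZ, mul(SSZ, SSZ))), Z)
  step 3: S(add(add(SZ, mul(SSZ, SSZ)), Z))
  step 4: S(add(S(add(Z, mul(SSZ, SSZ))), Z))

Answer: NO — after 4 steps the term is S(add(S(add(Z, mul(SSZ, SSZ))), Z)), not yet normal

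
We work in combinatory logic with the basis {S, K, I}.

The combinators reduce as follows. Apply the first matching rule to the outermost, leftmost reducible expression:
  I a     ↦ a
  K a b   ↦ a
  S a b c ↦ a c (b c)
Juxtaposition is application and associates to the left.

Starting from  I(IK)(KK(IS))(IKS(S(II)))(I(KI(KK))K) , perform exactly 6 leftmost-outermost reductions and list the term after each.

Answer: after 6 steps: K(IK)

Derivation:
  start: I(IK)(KK(IS))(IKS(S(II)))(I(KI(KK))K)
  →1  IK(KK(IS))(IKS(S(II)))(I(KI(KK))K)
  →2  K(KK(IS))(IKS(S(II)))(I(KI(KK))K)
  →3  KK(IS)(I(KI(KK))K)
  →4  K(I(KI(KK))K)
  →5  K(KI(KK)K)
  →6  K(IK)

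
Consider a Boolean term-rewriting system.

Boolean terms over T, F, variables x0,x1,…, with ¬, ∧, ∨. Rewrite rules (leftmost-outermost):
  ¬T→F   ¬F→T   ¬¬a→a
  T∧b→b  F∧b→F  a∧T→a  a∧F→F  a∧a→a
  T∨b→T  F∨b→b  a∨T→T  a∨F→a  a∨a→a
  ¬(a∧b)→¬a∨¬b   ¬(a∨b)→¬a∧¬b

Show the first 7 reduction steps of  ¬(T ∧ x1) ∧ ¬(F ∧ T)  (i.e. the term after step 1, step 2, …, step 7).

  start: ¬(T ∧ x1) ∧ ¬(F ∧ T)
  →1  (¬T ∨ ¬x1) ∧ ¬(F ∧ T)
  →2  (F ∨ ¬x1) ∧ ¬(F ∧ T)
  →3  ¬x1 ∧ ¬(F ∧ T)
  →4  ¬x1 ∧ (¬F ∨ ¬T)
  →5  ¬x1 ∧ (T ∨ ¬T)
  →6  ¬x1 ∧ T
  →7  ¬x1

Answer: after 7 steps: ¬x1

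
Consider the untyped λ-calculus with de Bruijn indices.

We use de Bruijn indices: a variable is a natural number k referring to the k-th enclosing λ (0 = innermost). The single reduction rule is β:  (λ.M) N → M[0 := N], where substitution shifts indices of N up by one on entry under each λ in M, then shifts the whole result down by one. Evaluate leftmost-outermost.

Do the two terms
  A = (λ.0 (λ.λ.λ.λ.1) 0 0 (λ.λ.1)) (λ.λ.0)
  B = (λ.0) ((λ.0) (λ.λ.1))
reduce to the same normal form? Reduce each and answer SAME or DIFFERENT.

Answer: SAME — A ⇓ λ.λ.1, B ⇓ λ.λ.1

Derivation:
Term A:
  start: (λ.0 (λ.λ.λ.λ.1) 0 0 (λ.λ.1)) (λ.λ.0)
  [1] (λ.λ.0) (λ.λ.λ.λ.1) (λ.λ.0) (λ.λ.0) (λ.λ.1)
  [2] (λ.0) (λ.λ.0) (λ.λ.0) (λ.λ.1)
  [3] (λ.λ.0) (λ.λ.0) (λ.λ.1)
  [4] (λ.0) (λ.λ.1)
  [5] λ.λ.1

Term B:
  start: (λ.0) ((λ.0) (λ.λ.1))
  [1] (λ.0) (λ.λ.1)
  [2] λ.λ.1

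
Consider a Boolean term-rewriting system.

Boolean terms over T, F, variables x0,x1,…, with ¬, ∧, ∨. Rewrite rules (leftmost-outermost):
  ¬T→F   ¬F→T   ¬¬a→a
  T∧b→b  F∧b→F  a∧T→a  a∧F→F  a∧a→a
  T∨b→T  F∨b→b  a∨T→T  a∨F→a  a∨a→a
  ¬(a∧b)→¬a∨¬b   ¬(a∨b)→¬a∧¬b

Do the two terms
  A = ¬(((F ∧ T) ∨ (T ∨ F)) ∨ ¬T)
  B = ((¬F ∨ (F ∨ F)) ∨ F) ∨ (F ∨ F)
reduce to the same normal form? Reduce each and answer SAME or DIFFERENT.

Term A:
  start: ¬(((F ∧ T) ∨ (T ∨ F)) ∨ ¬T)
  →1  ¬((F ∧ T) ∨ (T ∨ F)) ∧ ¬¬T
  →2  (¬(F ∧ T) ∧ ¬(T ∨ F)) ∧ ¬¬T
  →3  ((¬F ∨ ¬T) ∧ ¬(T ∨ F)) ∧ ¬¬T
  →4  ((T ∨ ¬T) ∧ ¬(T ∨ F)) ∧ ¬¬T
  →5  (T ∧ ¬(T ∨ F)) ∧ ¬¬T
  →6  ¬(T ∨ F) ∧ ¬¬T
  →7  (¬T ∧ ¬F) ∧ ¬¬T
  →8  (F ∧ ¬F) ∧ ¬¬T
  →9  F ∧ ¬¬T
  →10  F

Term B:
  start: ((¬F ∨ (F ∨ F)) ∨ F) ∨ (F ∨ F)
  →1  (¬F ∨ (F ∨ F)) ∨ (F ∨ F)
  →2  (T ∨ (F ∨ F)) ∨ (F ∨ F)
  →3  T ∨ (F ∨ F)
  →4  T

Answer: DIFFERENT — A ⇓ F, B ⇓ T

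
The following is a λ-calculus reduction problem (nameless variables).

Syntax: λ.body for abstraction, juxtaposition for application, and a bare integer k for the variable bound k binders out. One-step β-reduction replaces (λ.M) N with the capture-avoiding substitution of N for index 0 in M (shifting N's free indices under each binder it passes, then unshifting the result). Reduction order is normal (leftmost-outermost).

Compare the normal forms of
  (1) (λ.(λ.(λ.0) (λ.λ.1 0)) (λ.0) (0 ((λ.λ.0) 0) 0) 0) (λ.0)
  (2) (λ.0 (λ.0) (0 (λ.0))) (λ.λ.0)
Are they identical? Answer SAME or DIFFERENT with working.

Answer: SAME — A ⇓ λ.0, B ⇓ λ.0

Working:
Term A:
  start: (λ.(λ.(λ.0) (λ.λ.1 0)) (λ.0) (0 ((λ.λ.0) 0) 0) 0) (λ.0)
  step 1: (λ.(λ.0) (λ.λ.1 0)) (λ.0) ((λ.0) ((λ.λ.0) (λ.0)) (λ.0)) (λ.0)
  step 2: (λ.0) (λ.λ.1 0) ((λ.0) ((λ.λ.0) (λ.0)) (λ.0)) (λ.0)
  step 3: (λ.λ.1 0) ((λ.0) ((λ.λ.0) (λ.0)) (λ.0)) (λ.0)
  step 4: (λ.(λ.0) ((λ.λ.0) (λ.0)) (λ.0) 0) (λ.0)
  step 5: (λ.0) ((λ.λ.0) (λ.0)) (λ.0) (λ.0)
  step 6: (λ.λ.0) (λ.0) (λ.0) (λ.0)
  step 7: (λ.0) (λ.0) (λ.0)
  step 8: (λ.0) (λ.0)
  step 9: λ.0

Term B:
  start: (λ.0 (λ.0) (0 (λ.0))) (λ.λ.0)
  step 1: (λ.λ.0) (λ.0) ((λ.λ.0) (λ.0))
  step 2: (λ.0) ((λ.λ.0) (λ.0))
  step 3: (λ.λ.0) (λ.0)
  step 4: λ.0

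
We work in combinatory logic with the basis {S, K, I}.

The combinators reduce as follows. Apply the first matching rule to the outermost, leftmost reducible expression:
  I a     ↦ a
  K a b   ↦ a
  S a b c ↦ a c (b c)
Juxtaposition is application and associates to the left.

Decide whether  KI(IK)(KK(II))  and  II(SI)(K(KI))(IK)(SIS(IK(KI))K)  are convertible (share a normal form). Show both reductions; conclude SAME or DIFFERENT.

Answer: DIFFERENT — A ⇓ K, B ⇓ KI

Reduction:
Term A:
  start: KI(IK)(KK(II))
  step 1: I(KK(II))
  step 2: KK(II)
  step 3: K

Term B:
  start: II(SI)(K(KI))(IK)(SIS(IK(KI))K)
  step 1: I(SI)(K(KI))(IK)(SIS(IK(KI))K)
  step 2: SI(K(KI))(IK)(SIS(IK(KI))K)
  step 3: I(IK)(K(KI)(IK))(SIS(IK(KI))K)
  step 4: IK(K(KI)(IK))(SIS(IK(KI))K)
  step 5: K(K(KI)(IK))(SIS(IK(KI))K)
  step 6: K(KI)(IK)
  step 7: KI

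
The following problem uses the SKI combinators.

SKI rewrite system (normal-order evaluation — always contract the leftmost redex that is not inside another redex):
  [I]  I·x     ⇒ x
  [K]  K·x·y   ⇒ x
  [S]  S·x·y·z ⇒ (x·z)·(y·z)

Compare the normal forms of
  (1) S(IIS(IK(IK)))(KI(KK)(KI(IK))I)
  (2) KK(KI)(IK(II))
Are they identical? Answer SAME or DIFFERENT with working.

Answer: DIFFERENT — A ⇓ S(S(KK))I, B ⇓ K(KI)

Working:
Term A:
  start: S(IIS(IK(IK)))(KI(KK)(KI(IK))I)
  →1  S(IS(IK(IK)))(KI(KK)(KI(IK))I)
  →2  S(S(IK(IK)))(KI(KK)(KI(IK))I)
  →3  S(S(K(IK)))(KI(KK)(KI(IK))I)
  →4  S(S(KK))(KI(KK)(KI(IK))I)
  →5  S(S(KK))(I(KI(IK))I)
  →6  S(S(KK))(KI(IK)I)
  →7  S(S(KK))(II)
  →8  S(S(KK))I

Term B:
  start: KK(KI)(IK(II))
  →1  K(IK(II))
  →2  K(K(II))
  →3  K(KI)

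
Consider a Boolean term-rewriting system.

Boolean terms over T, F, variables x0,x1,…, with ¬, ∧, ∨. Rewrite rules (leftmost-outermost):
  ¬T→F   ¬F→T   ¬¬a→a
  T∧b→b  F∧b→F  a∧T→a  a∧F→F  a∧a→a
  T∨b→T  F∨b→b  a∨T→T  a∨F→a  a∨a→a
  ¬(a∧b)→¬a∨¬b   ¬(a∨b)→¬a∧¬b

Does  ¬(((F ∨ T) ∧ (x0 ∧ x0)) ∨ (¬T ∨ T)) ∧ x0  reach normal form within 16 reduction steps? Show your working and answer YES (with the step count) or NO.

  start: ¬(((F ∨ T) ∧ (x0 ∧ x0)) ∨ (¬T ∨ T)) ∧ x0
  →1  (¬((F ∨ T) ∧ (x0 ∧ x0)) ∧ ¬(¬T ∨ T)) ∧ x0
  →2  ((¬(F ∨ T) ∨ ¬(x0 ∧ x0)) ∧ ¬(¬T ∨ T)) ∧ x0
  →3  (((¬F ∧ ¬T) ∨ ¬(x0 ∧ x0)) ∧ ¬(¬T ∨ T)) ∧ x0
  →4  (((T ∧ ¬T) ∨ ¬(x0 ∧ x0)) ∧ ¬(¬T ∨ T)) ∧ x0
  →5  ((¬T ∨ ¬(x0 ∧ x0)) ∧ ¬(¬T ∨ T)) ∧ x0
  →6  ((F ∨ ¬(x0 ∧ x0)) ∧ ¬(¬T ∨ T)) ∧ x0
  →7  (¬(x0 ∧ x0) ∧ ¬(¬T ∨ T)) ∧ x0
  →8  ((¬x0 ∨ ¬x0) ∧ ¬(¬T ∨ T)) ∧ x0
  →9  (¬x0 ∧ ¬(¬T ∨ T)) ∧ x0
  →10  (¬x0 ∧ (¬¬T ∧ ¬T)) ∧ x0
  →11  (¬x0 ∧ (T ∧ ¬T)) ∧ x0
  →12  (¬x0 ∧ ¬T) ∧ x0
  →13  (¬x0 ∧ F) ∧ x0
  →14  F ∧ x0
  →15  F

Answer: YES — reaches normal form F in 15 ≤ 16 steps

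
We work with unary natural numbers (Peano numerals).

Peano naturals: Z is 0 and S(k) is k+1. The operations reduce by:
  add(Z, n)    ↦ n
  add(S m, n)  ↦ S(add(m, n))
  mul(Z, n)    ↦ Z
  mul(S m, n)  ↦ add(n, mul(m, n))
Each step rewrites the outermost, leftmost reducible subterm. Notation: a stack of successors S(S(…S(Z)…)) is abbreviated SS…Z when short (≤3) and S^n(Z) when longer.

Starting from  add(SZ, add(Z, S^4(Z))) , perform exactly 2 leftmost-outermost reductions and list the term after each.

Answer: after 2 steps: S(add(Z, S^4(Z)))

Working:
  start: add(SZ, add(Z, S^4(Z)))
  →1  S(add(Z, add(Z, S^4(Z))))
  →2  S(add(Z, S^4(Z)))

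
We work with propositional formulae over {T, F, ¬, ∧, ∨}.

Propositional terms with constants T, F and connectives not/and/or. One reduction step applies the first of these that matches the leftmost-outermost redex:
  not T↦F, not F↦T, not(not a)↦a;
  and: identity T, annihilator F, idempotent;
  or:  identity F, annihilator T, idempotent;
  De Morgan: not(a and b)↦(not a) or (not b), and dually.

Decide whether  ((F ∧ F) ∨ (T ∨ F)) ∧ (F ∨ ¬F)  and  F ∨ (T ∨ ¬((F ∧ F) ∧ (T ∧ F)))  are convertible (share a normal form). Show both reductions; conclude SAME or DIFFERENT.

Answer: SAME — A ⇓ T, B ⇓ T

Reduction:
Term A:
  start: ((F ∧ F) ∨ (T ∨ F)) ∧ (F ∨ ¬F)
  →1  (F ∨ (T ∨ F)) ∧ (F ∨ ¬F)
  →2  (T ∨ F) ∧ (F ∨ ¬F)
  →3  T ∧ (F ∨ ¬F)
  →4  F ∨ ¬F
  →5  ¬F
  →6  T

Term B:
  start: F ∨ (T ∨ ¬((F ∧ F) ∧ (T ∧ F)))
  →1  T ∨ ¬((F ∧ F) ∧ (T ∧ F))
  →2  T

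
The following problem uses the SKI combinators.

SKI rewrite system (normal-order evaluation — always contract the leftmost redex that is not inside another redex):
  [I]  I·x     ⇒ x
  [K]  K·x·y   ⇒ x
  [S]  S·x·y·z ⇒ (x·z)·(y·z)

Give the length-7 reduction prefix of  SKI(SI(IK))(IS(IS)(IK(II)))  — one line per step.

  start: SKI(SI(IK))(IS(IS)(IK(II)))
  [1] K(SI(IK))(I(SI(IK)))(IS(IS)(IK(II)))
  [2] SI(IK)(IS(IS)(IK(II)))
  [3] I(IS(IS)(IK(II)))(IK(IS(IS)(IK(II))))
  [4] IS(IS)(IK(II))(IK(IS(IS)(IK(II))))
  [5] S(IS)(IK(II))(IK(IS(IS)(IK(II))))
  [6] IS(IK(IS(IS)(IK(II))))(IK(II)(IK(IS(IS)(IK(II)))))
  [7] S(IK(IS(IS)(IK(II))))(IK(II)(IK(IS(IS)(IK(II)))))

Answer: after 7 steps: S(IK(IS(IS)(IK(II))))(IK(II)(IK(IS(IS)(IK(II)))))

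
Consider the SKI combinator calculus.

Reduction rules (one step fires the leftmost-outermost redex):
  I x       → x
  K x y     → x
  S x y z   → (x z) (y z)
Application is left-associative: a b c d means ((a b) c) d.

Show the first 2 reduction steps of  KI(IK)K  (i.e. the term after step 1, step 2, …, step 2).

  start: KI(IK)K
  step 1: IK
  step 2: K

Answer: after 2 steps: K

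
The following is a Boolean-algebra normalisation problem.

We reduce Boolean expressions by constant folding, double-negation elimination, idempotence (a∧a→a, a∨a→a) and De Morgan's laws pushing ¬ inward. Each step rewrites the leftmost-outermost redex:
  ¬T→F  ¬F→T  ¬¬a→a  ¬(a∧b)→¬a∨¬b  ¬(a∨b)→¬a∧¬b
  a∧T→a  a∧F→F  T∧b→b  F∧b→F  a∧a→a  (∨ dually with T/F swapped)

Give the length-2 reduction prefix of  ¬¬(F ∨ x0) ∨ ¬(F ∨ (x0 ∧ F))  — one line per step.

Answer: after 2 steps: x0 ∨ ¬(F ∨ (x0 ∧ F))

Working:
  start: ¬¬(F ∨ x0) ∨ ¬(F ∨ (x0 ∧ F))
  →1  (F ∨ x0) ∨ ¬(F ∨ (x0 ∧ F))
  →2  x0 ∨ ¬(F ∨ (x0 ∧ F))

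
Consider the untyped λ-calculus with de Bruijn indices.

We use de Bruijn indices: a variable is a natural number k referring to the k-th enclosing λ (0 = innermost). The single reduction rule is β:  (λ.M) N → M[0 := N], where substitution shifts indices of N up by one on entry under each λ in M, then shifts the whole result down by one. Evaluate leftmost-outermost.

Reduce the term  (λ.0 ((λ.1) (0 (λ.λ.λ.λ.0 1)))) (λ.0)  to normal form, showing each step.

  start: (λ.0 ((λ.1) (0 (λ.λ.λ.λ.0 1)))) (λ.0)
  step 1: (λ.0) ((λ.λ.0) ((λ.0) (λ.λ.λ.λ.0 1)))
  step 2: (λ.λ.0) ((λ.0) (λ.λ.λ.λ.0 1))
  step 3: λ.0

Answer: normal form = λ.0  (in 3 steps)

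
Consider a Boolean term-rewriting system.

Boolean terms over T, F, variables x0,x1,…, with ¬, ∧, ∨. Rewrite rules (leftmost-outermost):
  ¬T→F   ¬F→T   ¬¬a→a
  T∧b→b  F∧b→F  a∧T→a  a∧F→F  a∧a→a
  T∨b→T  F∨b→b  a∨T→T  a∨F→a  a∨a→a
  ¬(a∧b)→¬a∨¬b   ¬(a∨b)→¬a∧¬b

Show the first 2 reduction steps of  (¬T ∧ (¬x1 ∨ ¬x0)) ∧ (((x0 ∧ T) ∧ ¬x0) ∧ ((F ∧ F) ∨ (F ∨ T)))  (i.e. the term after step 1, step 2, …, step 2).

  start: (¬T ∧ (¬x1 ∨ ¬x0)) ∧ (((x0 ∧ T) ∧ ¬x0) ∧ ((F ∧ F) ∨ (F ∨ T)))
  →1  (F ∧ (¬x1 ∨ ¬x0)) ∧ (((x0 ∧ T) ∧ ¬x0) ∧ ((F ∧ F) ∨ (F ∨ T)))
  →2  F ∧ (((x0 ∧ T) ∧ ¬x0) ∧ ((F ∧ F) ∨ (F ∨ T)))

Answer: after 2 steps: F ∧ (((x0 ∧ T) ∧ ¬x0) ∧ ((F ∧ F) ∨ (F ∨ T)))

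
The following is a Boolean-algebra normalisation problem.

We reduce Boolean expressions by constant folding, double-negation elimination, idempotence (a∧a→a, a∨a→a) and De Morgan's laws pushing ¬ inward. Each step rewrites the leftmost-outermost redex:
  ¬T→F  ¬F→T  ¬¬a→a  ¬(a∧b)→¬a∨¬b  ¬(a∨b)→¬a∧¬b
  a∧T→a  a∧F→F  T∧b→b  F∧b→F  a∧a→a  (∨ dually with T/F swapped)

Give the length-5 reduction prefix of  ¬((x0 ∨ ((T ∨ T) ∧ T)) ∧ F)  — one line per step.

Answer: after 5 steps: (¬x0 ∧ (¬T ∨ ¬T)) ∨ ¬F

Derivation:
  start: ¬((x0 ∨ ((T ∨ T) ∧ T)) ∧ F)
  step 1: ¬(x0 ∨ ((T ∨ T) ∧ T)) ∨ ¬F
  step 2: (¬x0 ∧ ¬((T ∨ T) ∧ T)) ∨ ¬F
  step 3: (¬x0 ∧ (¬(T ∨ T) ∨ ¬T)) ∨ ¬F
  step 4: (¬x0 ∧ ((¬T ∧ ¬T) ∨ ¬T)) ∨ ¬F
  step 5: (¬x0 ∧ (¬T ∨ ¬T)) ∨ ¬F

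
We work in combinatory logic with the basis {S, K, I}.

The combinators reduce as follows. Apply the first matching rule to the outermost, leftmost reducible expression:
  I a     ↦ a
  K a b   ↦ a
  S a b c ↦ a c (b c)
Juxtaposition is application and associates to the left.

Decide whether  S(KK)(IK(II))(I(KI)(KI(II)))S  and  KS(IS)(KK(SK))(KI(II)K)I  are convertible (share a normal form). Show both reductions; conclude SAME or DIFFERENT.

Answer: SAME — A ⇓ I, B ⇓ I

Derivation:
Term A:
  start: S(KK)(IK(II))(I(KI)(KI(II)))S
  [1] KK(I(KI)(KI(II)))(IK(II)(I(KI)(KI(II))))S
  [2] K(IK(II)(I(KI)(KI(II))))S
  [3] IK(II)(I(KI)(KI(II)))
  [4] K(II)(I(KI)(KI(II)))
  [5] II
  [6] I

Term B:
  start: KS(IS)(KK(SK))(KI(II)K)I
  [1] S(KK(SK))(KI(II)K)I
  [2] KK(SK)I(KI(II)KI)
  [3] KI(KI(II)KI)
  [4] I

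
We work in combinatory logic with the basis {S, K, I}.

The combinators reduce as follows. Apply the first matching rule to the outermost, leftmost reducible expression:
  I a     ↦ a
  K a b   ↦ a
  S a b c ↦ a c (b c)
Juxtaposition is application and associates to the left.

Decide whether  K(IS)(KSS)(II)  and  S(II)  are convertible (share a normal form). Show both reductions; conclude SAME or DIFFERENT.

Term A:
  start: K(IS)(KSS)(II)
  →1  IS(II)
  →2  S(II)
  →3  SI

Term B:
  start: S(II)
  →1  SI

Answer: SAME — A ⇓ SI, B ⇓ SI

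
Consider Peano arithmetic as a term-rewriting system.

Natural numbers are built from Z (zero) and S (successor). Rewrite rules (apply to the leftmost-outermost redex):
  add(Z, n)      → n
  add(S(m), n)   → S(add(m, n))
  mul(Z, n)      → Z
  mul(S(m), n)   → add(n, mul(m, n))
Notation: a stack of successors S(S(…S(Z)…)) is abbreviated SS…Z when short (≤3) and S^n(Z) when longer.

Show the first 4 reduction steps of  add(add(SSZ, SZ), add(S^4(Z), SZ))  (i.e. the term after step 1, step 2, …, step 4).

Answer: after 4 steps: S(S(add(add(Z, SZ), add(S^4(Z), SZ))))

Derivation:
  start: add(add(SSZ, SZ), add(S^4(Z), SZ))
  →1  add(S(add(SZ, SZ)), add(S^4(Z), SZ))
  →2  S(add(add(SZ, SZ), add(S^4(Z), SZ)))
  →3  S(add(S(add(Z, SZ)), add(S^4(Z), SZ)))
  →4  S(S(add(add(Z, SZ), add(S^4(Z), SZ))))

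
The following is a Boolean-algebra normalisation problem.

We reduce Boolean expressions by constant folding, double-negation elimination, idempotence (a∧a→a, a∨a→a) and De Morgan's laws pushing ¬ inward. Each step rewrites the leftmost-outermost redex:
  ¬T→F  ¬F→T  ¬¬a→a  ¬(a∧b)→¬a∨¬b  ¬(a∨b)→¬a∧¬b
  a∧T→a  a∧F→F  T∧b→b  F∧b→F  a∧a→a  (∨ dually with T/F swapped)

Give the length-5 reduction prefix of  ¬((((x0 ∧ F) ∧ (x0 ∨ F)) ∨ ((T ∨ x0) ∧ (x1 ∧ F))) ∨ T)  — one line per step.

Answer: after 5 steps: (((¬x0 ∨ T) ∨ ¬(x0 ∨ F)) ∧ ¬((T ∨ x0) ∧ (x1 ∧ F))) ∧ ¬T

Derivation:
  start: ¬((((x0 ∧ F) ∧ (x0 ∨ F)) ∨ ((T ∨ x0) ∧ (x1 ∧ F))) ∨ T)
  step 1: ¬(((x0 ∧ F) ∧ (x0 ∨ F)) ∨ ((T ∨ x0) ∧ (x1 ∧ F))) ∧ ¬T
  step 2: (¬((x0 ∧ F) ∧ (x0 ∨ F)) ∧ ¬((T ∨ x0) ∧ (x1 ∧ F))) ∧ ¬T
  step 3: ((¬(x0 ∧ F) ∨ ¬(x0 ∨ F)) ∧ ¬((T ∨ x0) ∧ (x1 ∧ F))) ∧ ¬T
  step 4: (((¬x0 ∨ ¬F) ∨ ¬(x0 ∨ F)) ∧ ¬((T ∨ x0) ∧ (x1 ∧ F))) ∧ ¬T
  step 5: (((¬x0 ∨ T) ∨ ¬(x0 ∨ F)) ∧ ¬((T ∨ x0) ∧ (x1 ∧ F))) ∧ ¬T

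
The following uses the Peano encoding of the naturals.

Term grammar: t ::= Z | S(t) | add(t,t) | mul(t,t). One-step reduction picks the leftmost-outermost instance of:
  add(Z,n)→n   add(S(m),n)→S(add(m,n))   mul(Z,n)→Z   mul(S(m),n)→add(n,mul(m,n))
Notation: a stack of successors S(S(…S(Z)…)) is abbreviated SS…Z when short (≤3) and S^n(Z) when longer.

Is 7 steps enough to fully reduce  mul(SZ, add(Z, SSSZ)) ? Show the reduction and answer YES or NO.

Answer: YES — reaches normal form SSSZ in 7 ≤ 7 steps

Reduction:
  start: mul(SZ, add(Z, SSSZ))
  →1  add(add(Z, SSSZ), mul(Z, add(Z, SSSZ)))
  →2  add(SSSZ, mul(Z, add(Z, SSSZ)))
  →3  S(add(SSZ, mul(Z, add(Z, SSSZ))))
  →4  S(S(add(SZ, mul(Z, add(Z, SSSZ)))))
  →5  S(S(S(add(Z, mul(Z, add(Z, SSSZ))))))
  →6  S(S(S(mul(Z, add(Z, SSSZ)))))
  →7  SSSZ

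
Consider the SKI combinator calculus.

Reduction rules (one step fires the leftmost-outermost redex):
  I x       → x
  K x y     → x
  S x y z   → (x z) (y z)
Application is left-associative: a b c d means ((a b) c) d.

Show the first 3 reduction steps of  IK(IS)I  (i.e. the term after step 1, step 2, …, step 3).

  start: IK(IS)I
  [1] K(IS)I
  [2] IS
  [3] S

Answer: after 3 steps: S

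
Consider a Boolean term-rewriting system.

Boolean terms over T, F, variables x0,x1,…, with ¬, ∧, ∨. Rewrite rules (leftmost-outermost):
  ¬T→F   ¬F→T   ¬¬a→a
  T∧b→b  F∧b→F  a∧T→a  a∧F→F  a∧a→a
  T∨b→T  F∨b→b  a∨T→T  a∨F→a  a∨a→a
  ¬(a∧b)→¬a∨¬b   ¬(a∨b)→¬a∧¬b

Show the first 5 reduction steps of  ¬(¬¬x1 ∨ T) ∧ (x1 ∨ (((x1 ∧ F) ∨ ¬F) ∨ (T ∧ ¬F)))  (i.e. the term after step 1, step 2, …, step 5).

  start: ¬(¬¬x1 ∨ T) ∧ (x1 ∨ (((x1 ∧ F) ∨ ¬F) ∨ (T ∧ ¬F)))
  →1  (¬¬¬x1 ∧ ¬T) ∧ (x1 ∨ (((x1 ∧ F) ∨ ¬F) ∨ (T ∧ ¬F)))
  →2  (¬x1 ∧ ¬T) ∧ (x1 ∨ (((x1 ∧ F) ∨ ¬F) ∨ (T ∧ ¬F)))
  →3  (¬x1 ∧ F) ∧ (x1 ∨ (((x1 ∧ F) ∨ ¬F) ∨ (T ∧ ¬F)))
  →4  F ∧ (x1 ∨ (((x1 ∧ F) ∨ ¬F) ∨ (T ∧ ¬F)))
  →5  F

Answer: after 5 steps: F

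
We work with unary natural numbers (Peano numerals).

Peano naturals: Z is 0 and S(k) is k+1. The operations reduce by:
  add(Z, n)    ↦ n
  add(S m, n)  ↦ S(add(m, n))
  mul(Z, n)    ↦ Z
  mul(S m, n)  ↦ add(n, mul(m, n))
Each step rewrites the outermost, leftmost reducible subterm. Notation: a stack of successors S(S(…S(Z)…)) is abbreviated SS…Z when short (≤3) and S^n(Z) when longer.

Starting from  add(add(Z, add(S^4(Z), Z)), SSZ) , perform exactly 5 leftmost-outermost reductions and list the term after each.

Answer: after 5 steps: S(S(add(add(SSZ, Z), SSZ)))

Working:
  start: add(add(Z, add(S^4(Z), Z)), SSZ)
  step 1: add(add(S^4(Z), Z), SSZ)
  step 2: add(S(add(SSSZ, Z)), SSZ)
  step 3: S(add(add(SSSZ, Z), SSZ))
  step 4: S(add(S(add(SSZ, Z)), SSZ))
  step 5: S(S(add(add(SSZ, Z), SSZ)))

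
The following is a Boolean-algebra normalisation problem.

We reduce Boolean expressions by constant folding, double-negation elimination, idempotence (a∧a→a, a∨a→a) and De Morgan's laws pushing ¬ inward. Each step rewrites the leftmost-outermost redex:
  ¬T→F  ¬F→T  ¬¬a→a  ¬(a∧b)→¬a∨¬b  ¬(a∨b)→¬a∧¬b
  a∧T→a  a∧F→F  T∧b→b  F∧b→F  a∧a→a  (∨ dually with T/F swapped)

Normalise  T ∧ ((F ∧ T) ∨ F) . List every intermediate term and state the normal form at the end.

Answer: normal form = F  (in 3 steps)

Derivation:
  start: T ∧ ((F ∧ T) ∨ F)
  [1] (F ∧ T) ∨ F
  [2] F ∧ T
  [3] F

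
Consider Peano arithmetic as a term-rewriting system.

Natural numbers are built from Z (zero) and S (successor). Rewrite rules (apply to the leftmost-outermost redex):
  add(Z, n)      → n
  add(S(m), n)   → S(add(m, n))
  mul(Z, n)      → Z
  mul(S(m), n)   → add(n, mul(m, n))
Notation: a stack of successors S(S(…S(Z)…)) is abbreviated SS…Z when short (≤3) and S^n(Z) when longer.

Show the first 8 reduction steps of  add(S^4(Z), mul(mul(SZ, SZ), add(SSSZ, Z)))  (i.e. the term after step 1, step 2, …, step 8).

  start: add(S^4(Z), mul(mul(SZ, SZ), add(SSSZ, Z)))
  [1] S(add(SSSZ, mul(mul(SZ, SZ), add(SSSZ, Z))))
  [2] S(S(add(SSZ, mul(mul(SZ, SZ), add(SSSZ, Z)))))
  [3] S(S(S(add(SZ, mul(mul(SZ, SZ), add(SSSZ, Z))))))
  [4] S(S(S(S(add(Z, mul(mul(SZ, SZ), add(SSSZ, Z)))))))
  [5] S(S(S(S(mul(mul(SZ, SZ), add(SSSZ, Z))))))
  [6] S(S(S(S(mul(add(SZ, mul(Z, SZ)), add(SSSZ, Z))))))
  [7] S(S(S(S(mul(S(add(Z, mul(Z, SZ))), add(SSSZ, Z))))))
  [8] S(S(S(S(add(add(SSSZ, Z), mul(add(Z, mul(Z, SZ)), add(SSSZ, Z)))))))

Answer: after 8 steps: S(S(S(S(add(add(SSSZ, Z), mul(add(Z, mul(Z, SZ)), add(SSSZ, Z)))))))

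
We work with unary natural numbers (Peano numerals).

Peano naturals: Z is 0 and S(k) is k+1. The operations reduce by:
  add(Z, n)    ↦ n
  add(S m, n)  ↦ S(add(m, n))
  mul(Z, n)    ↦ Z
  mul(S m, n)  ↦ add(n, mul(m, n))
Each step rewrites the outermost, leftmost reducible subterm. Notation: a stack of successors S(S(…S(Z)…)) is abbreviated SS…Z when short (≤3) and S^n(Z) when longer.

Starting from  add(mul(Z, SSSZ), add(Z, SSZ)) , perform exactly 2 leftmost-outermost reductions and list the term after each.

Answer: after 2 steps: add(Z, SSZ)

Reduction:
  start: add(mul(Z, SSSZ), add(Z, SSZ))
  →1  add(Z, add(Z, SSZ))
  →2  add(Z, SSZ)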